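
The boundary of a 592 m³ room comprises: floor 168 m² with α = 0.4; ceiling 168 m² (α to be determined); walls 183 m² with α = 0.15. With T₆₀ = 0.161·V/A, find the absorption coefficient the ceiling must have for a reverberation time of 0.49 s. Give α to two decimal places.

0.59

A = 0.161·V/T₆₀ = 0.161·592/0.49 = 194.51 m² sabins.
Absorption from the other surfaces = 168·0.4 + 183·0.15 = 94.65 m², so the ceiling must supply 99.86 m² over 168 m².
α = 99.86/168 = 0.594.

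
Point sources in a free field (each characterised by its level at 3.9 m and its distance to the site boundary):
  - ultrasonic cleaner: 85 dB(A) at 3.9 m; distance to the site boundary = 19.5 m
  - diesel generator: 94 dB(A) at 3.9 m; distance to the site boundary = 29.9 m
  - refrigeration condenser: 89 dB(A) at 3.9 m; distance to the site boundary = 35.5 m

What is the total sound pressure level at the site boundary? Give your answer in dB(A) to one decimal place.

78.1 dB(A)

First find each source's level at the receiver (point-source: −20·log₁₀(r/r_ref)), then combine on an intensity basis.
ultrasonic cleaner: 85 − 20·log₁₀(19.5/3.9) = 85 − 13.98 = 71.02 dB(A).
diesel generator: 94 − 20·log₁₀(29.9/3.9) = 94 − 17.69 = 76.31 dB(A).
refrigeration condenser: 89 − 20·log₁₀(35.5/3.9) = 89 − 19.18 = 69.82 dB(A).
Σ 10^(L/10) = 6.497e+07 → L_total = 10·log₁₀(6.497e+07) = 78.13 dB(A).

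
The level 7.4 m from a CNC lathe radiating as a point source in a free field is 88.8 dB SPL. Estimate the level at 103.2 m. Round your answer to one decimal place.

65.9 dB SPL

Point-source attenuation: ΔL = 20·log₁₀(r₂/r₁) = 20·log₁₀(103.2/7.4) = 22.889 dB.
L₂ = 88.8 − 20·log₁₀(103.2/7.4) = 88.8 − 22.889 = 65.91 dB SPL.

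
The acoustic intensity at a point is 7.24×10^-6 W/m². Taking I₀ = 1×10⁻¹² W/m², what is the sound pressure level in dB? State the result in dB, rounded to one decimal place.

L = 10·log₁₀(I/I₀) = 10·log₁₀(7.24×10^-6/10⁻¹²) = 10·log₁₀(7.24×10^6).
L = 10·(0.8597 + 6) = 68.60 dB.

68.6 dB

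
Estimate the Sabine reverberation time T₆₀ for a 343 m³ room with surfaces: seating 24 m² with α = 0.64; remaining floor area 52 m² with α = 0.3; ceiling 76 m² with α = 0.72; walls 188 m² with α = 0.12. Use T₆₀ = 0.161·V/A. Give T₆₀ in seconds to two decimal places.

0.51 s

A = Σ Sᵢαᵢ = 24·0.64 + 52·0.3 + 76·0.72 + 188·0.12 = 108.24 m².
T₆₀ = 0.161 × 343 / 108.24 = 0.510 s.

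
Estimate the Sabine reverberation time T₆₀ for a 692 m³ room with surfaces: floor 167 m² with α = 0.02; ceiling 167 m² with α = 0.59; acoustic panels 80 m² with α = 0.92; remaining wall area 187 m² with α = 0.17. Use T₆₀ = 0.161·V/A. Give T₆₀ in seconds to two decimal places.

0.54 s

Total absorption A = 167·0.02 + 167·0.59 + 80·0.92 + 187·0.17 = 207.26 m² sabins.
T₆₀ = 0.161 × 692 / 207.26 = 0.538 s.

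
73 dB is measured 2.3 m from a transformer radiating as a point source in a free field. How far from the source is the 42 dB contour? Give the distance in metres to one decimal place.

81.6 m

The 31.0 dB drop corresponds to a distance ratio of 10^(31.0/20) for a point source.
r₂ = 2.3·10^((73−42)/20) = 2.3·10^(31.0/20) = 81.61 m.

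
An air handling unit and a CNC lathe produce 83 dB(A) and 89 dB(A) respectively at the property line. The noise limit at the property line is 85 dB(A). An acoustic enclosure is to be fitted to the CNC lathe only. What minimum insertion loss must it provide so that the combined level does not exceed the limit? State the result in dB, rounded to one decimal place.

8.3 dB

Fixed contribution from the other source: Σ 10^(L/10) = 10^(83/10) = 1.995e+08 (83.00 dB(A)).
To meet 85 dB(A) overall, the treated CNC lathe may contribute at most 10^(85/10) − 1.995e+08 = 1.167e+08, i.e. 80.67 dB(A).
Required insertion loss = 89 − 80.67 = 8.33 dB.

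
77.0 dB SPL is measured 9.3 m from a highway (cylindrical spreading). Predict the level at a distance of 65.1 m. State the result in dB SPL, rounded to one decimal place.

For a line source, L₂ = L₁ − 10·log₁₀(r₂/r₁).
L₂ = 77.0 − 10·log₁₀(65.1/9.3) = 77.0 − 8.451 = 68.55 dB SPL.

68.5 dB SPL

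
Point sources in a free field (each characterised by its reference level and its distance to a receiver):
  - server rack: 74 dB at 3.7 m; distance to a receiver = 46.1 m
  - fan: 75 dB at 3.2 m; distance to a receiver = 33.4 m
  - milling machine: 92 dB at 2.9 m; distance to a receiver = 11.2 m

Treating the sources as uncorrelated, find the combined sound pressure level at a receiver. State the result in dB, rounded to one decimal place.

80.3 dB

Propagate each source to the receiver with L = L_ref − 20·log₁₀(r/r_ref), then add intensities.
server rack: 74 − 20·log₁₀(46.1/3.7) = 74 − 21.91 = 52.09 dB.
fan: 75 − 20·log₁₀(33.4/3.2) = 75 − 20.37 = 54.63 dB.
milling machine: 92 − 20·log₁₀(11.2/2.9) = 92 − 11.74 = 80.26 dB.
Σ 10^(L/10) = 1.067e+08 → L_total = 10·log₁₀(1.067e+08) = 80.28 dB.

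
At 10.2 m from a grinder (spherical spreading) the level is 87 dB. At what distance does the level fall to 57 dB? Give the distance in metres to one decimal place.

322.6 m

For a point source L₁ − L₂ = 20·log₁₀(r₂/r₁), so r₂ = r₁·10^((L₁−L₂)/20).
r₂ = 10.2·10^((87−57)/20) = 10.2·10^(30.0/20) = 322.55 m.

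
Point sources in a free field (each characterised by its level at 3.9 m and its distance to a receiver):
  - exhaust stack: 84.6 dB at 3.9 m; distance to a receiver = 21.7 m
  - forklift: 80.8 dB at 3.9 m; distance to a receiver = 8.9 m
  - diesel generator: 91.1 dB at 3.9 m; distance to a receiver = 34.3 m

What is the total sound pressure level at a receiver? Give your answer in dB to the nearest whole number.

77 dB

First find each source's level at the receiver (point-source: −20·log₁₀(r/r_ref)), then combine on an intensity basis.
exhaust stack: 84.6 − 20·log₁₀(21.7/3.9) = 84.6 − 14.91 = 69.69 dB.
forklift: 80.8 − 20·log₁₀(8.9/3.9) = 80.8 − 7.17 = 73.63 dB.
diesel generator: 91.1 − 20·log₁₀(34.3/3.9) = 91.1 − 18.88 = 72.22 dB.
Σ 10^(L/10) = 4.906e+07 → L_total = 10·log₁₀(4.906e+07) = 76.91 dB.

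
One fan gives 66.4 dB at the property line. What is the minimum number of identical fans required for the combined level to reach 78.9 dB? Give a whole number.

The shortfall is 78.9 − 66.4 = 12.5 dB, and N units add 10·log₁₀ N, so need 10·log₁₀ N ≥ 12.5.
N ≥ 10^(12.5/10) = 17.783, so N = 18.

18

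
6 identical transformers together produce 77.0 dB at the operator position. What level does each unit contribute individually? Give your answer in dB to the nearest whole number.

69 dB

6 equal contributions raise the level by 10·log₁₀ 6 = 7.782 dB, so each unit alone gives 77.0 − 7.782.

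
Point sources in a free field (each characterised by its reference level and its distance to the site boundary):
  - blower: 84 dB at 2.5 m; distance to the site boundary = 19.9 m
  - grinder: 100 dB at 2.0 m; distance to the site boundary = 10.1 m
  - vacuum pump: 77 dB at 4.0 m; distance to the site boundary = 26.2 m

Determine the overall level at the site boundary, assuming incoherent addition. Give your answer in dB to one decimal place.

86.0 dB

Apply inverse-square spreading to bring every level to the receiver, then sum 10^(L/10).
blower: 84 − 20·log₁₀(19.9/2.5) = 84 − 18.02 = 65.98 dB.
grinder: 100 − 20·log₁₀(10.1/2.0) = 100 − 14.07 = 85.93 dB.
vacuum pump: 77 − 20·log₁₀(26.2/4.0) = 77 − 16.32 = 60.68 dB.
Σ 10^(L/10) = 3.973e+08 → L_total = 10·log₁₀(3.973e+08) = 85.99 dB.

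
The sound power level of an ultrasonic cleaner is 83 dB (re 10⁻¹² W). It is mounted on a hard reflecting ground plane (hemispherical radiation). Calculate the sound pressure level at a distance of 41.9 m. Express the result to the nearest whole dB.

The power spreads over a hemisphere of area 2π·r², so L_p = L_w − 10·log₁₀(2π·r²).
2π·r² = 1.103e+04 m², 10·log₁₀ of that is 40.426 dB.
L_p = 83 − 40.426 = 42.57 dB.

43 dB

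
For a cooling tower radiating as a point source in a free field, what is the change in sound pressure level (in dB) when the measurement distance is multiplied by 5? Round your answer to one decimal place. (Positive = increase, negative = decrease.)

-14.0 dB

With spherical spreading the level changes by −20·log₁₀(r₂/r₁).
ΔL = −20·log₁₀(5) = -13.98 dB.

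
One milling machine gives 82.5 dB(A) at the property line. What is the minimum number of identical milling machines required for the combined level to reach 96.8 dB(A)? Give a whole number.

27

Need L₁ + 10·log₁₀ N ≥ 96.8, i.e. log₁₀ N ≥ 1.43.
N ≥ 10^(14.3/10) = 26.915, so N = 27.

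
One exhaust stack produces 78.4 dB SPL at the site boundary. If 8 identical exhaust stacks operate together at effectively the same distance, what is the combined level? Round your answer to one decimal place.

N identical incoherent sources raise the level by 10·log₁₀ N.
L_total = 78.4 + 10·log₁₀(8) = 78.4 + 9.031 = 87.43 dB SPL.

87.4 dB SPL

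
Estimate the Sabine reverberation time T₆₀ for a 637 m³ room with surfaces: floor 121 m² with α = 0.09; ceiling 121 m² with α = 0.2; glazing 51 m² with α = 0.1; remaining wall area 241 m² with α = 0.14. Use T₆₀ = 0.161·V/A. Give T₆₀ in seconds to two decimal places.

1.39 s

Total absorption A = 121·0.09 + 121·0.2 + 51·0.1 + 241·0.14 = 73.93 m² sabins.
T₆₀ = 0.161·V/A = 0.161·637/73.93 = 1.387 s.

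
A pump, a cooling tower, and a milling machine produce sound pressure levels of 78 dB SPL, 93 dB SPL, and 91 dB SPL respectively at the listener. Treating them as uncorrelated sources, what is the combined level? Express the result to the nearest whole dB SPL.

95 dB SPL

Incoherent sources combine by intensity addition: L_total = 10·log₁₀(Σ 10^(L_i/10)).
Σ 10^(L/10) = 10^(78/10) + 10^(93/10) + 10^(91/10) = 3.317e+09.
L_total = 10·log₁₀(3.317e+09) = 95.21 dB SPL.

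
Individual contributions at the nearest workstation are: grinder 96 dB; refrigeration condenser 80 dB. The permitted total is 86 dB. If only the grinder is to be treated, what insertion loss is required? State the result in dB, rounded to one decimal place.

The untreated sources together contribute 10^(80/10) = 1.000e+08, i.e. 80.00 dB.
The limit corresponds to 10^(86/10) = 3.981e+08; subtracting the fixed part leaves 2.981e+08 for the grinder, i.e. 84.74 dB.
Required insertion loss = 96 − 84.74 = 11.26 dB.

11.3 dB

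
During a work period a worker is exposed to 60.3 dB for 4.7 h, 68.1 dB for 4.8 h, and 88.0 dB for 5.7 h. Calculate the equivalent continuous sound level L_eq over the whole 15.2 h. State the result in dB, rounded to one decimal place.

The energy average is taken in the linear domain: L_eq = 10·log₁₀[(Σ tᵢ·10^(Lᵢ/10))/T], T = 15.2 h.
Σ tᵢ·10^(Lᵢ/10) = 4.7·10^(60.3/10) + 4.8·10^(68.1/10) + 5.7·10^(88.0/10) = 3.632e+09.
L_eq = 10·log₁₀(3.632e+09/15.2) = 83.78 dB.

83.8 dB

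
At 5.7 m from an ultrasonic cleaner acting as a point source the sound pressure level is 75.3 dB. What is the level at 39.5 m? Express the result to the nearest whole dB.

Point-source attenuation: ΔL = 20·log₁₀(r₂/r₁) = 20·log₁₀(39.5/5.7) = 16.814 dB.
L₂ = 75.3 − 20·log₁₀(39.5/5.7) = 75.3 − 16.814 = 58.49 dB.

58 dB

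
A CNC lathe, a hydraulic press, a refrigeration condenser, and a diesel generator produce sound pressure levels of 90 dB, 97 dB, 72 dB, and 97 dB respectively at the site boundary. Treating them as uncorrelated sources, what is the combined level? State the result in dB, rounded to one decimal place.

100.4 dB

For uncorrelated sources the intensities add, so convert each level to linear form, sum, and take 10·log₁₀ of the total.
Σ 10^(L/10) = 10^(90/10) + 10^(97/10) + 10^(72/10) + 10^(97/10) = 1.104e+10.
L_total = 10·log₁₀(1.104e+10) = 100.43 dB.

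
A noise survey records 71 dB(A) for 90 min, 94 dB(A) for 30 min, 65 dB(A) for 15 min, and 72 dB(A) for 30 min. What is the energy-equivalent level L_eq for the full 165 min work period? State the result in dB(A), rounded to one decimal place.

The energy average is taken in the linear domain: L_eq = 10·log₁₀[(Σ tᵢ·10^(Lᵢ/10))/T], T = 165 min.
Σ tᵢ·10^(Lᵢ/10) = 90·10^(71/10) + 30·10^(94/10) + 15·10^(65/10) + 30·10^(72/10) = 7.701e+10.
L_eq = 10·log₁₀(7.701e+10/165) = 86.69 dB(A).

86.7 dB(A)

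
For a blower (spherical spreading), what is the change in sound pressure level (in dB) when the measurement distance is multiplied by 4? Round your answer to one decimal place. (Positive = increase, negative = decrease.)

With spherical spreading the level changes by −20·log₁₀(r₂/r₁).
ΔL = −20·log₁₀(4) = -12.04 dB.

-12.0 dB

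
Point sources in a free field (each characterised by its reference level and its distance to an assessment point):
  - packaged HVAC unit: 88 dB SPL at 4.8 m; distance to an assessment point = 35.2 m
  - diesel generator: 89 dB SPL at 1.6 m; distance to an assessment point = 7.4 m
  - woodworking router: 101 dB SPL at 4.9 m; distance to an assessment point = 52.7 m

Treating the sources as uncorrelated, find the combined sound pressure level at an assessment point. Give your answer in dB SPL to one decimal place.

82.0 dB SPL

Apply inverse-square spreading to bring every level to the receiver, then sum 10^(L/10).
packaged HVAC unit: 88 − 20·log₁₀(35.2/4.8) = 88 − 17.31 = 70.69 dB SPL.
diesel generator: 89 − 20·log₁₀(7.4/1.6) = 89 − 13.30 = 75.70 dB SPL.
woodworking router: 101 − 20·log₁₀(52.7/4.9) = 101 − 20.63 = 80.37 dB SPL.
Σ 10^(L/10) = 1.577e+08 → L_total = 10·log₁₀(1.577e+08) = 81.98 dB SPL.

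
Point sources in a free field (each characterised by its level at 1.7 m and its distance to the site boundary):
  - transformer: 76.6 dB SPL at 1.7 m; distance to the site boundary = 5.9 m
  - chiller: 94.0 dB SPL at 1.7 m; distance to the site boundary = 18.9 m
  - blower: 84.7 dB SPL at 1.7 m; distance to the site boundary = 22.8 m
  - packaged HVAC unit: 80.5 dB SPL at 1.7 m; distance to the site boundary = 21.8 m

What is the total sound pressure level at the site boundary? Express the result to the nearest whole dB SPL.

First find each source's level at the receiver (point-source: −20·log₁₀(r/r_ref)), then combine on an intensity basis.
transformer: 76.6 − 20·log₁₀(5.9/1.7) = 76.6 − 10.81 = 65.79 dB SPL.
chiller: 94.0 − 20·log₁₀(18.9/1.7) = 94.0 − 20.92 = 73.08 dB SPL.
blower: 84.7 − 20·log₁₀(22.8/1.7) = 84.7 − 22.55 = 62.15 dB SPL.
packaged HVAC unit: 80.5 − 20·log₁₀(21.8/1.7) = 80.5 − 22.16 = 58.34 dB SPL.
Σ 10^(L/10) = 2.644e+07 → L_total = 10·log₁₀(2.644e+07) = 74.22 dB SPL.

74 dB SPL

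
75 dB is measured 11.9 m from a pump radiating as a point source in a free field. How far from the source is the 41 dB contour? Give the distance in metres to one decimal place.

596.4 m

The 34.0 dB drop corresponds to a distance ratio of 10^(34.0/20) for a point source.
r₂ = 11.9·10^((75−41)/20) = 11.9·10^(34.0/20) = 596.41 m.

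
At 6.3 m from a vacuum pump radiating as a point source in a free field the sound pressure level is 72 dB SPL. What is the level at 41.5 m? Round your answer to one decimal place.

55.6 dB SPL

Spherical spreading from a point source gives a 20·log₁₀(r₂/r₁) drop.
L₂ = 72 − 20·log₁₀(41.5/6.3) = 72 − 16.374 = 55.63 dB SPL.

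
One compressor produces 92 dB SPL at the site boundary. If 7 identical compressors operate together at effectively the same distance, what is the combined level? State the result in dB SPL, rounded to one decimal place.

L_total = L₁ + 10·log₁₀ N for N identical incoherent sources.
L_total = 92 + 10·log₁₀(7) = 92 + 8.451 = 100.45 dB SPL.

100.5 dB SPL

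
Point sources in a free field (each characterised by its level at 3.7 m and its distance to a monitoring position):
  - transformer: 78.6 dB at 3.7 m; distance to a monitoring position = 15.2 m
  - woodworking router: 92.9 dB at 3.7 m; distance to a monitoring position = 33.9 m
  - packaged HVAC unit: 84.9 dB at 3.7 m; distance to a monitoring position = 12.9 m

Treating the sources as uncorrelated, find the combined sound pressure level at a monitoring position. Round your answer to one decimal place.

77.2 dB

Propagate each source to the receiver with L = L_ref − 20·log₁₀(r/r_ref), then add intensities.
transformer: 78.6 − 20·log₁₀(15.2/3.7) = 78.6 − 12.27 = 66.33 dB.
woodworking router: 92.9 − 20·log₁₀(33.9/3.7) = 92.9 − 19.24 = 73.66 dB.
packaged HVAC unit: 84.9 − 20·log₁₀(12.9/3.7) = 84.9 − 10.85 = 74.05 dB.
Σ 10^(L/10) = 5.294e+07 → L_total = 10·log₁₀(5.294e+07) = 77.24 dB.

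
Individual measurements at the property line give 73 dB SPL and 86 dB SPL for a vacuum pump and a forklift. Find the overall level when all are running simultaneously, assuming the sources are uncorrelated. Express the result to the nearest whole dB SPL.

For uncorrelated sources the intensities add, so convert each level to linear form, sum, and take 10·log₁₀ of the total.
Σ 10^(L/10) = 10^(73/10) + 10^(86/10) = 4.181e+08.
L_total = 10·log₁₀(4.181e+08) = 86.21 dB SPL.

86 dB SPL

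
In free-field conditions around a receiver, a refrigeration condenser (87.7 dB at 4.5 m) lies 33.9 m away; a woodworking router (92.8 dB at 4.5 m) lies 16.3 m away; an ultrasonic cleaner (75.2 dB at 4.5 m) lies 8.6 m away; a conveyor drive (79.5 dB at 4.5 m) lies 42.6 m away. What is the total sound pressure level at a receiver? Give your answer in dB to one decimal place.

First find each source's level at the receiver (point-source: −20·log₁₀(r/r_ref)), then combine on an intensity basis.
refrigeration condenser: 87.7 − 20·log₁₀(33.9/4.5) = 87.7 − 17.54 = 70.16 dB.
woodworking router: 92.8 − 20·log₁₀(16.3/4.5) = 92.8 − 11.18 = 81.62 dB.
ultrasonic cleaner: 75.2 − 20·log₁₀(8.6/4.5) = 75.2 − 5.63 = 69.57 dB.
conveyor drive: 79.5 − 20·log₁₀(42.6/4.5) = 79.5 − 19.52 = 59.98 dB.
Σ 10^(L/10) = 1.657e+08 → L_total = 10·log₁₀(1.657e+08) = 82.19 dB.

82.2 dB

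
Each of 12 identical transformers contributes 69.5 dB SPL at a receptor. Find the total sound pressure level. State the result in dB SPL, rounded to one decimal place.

With 12 equal, uncorrelated contributions the intensity is 12× that of one unit, giving a rise of 10·log₁₀ 12.
L_total = 69.5 + 10·log₁₀(12) = 69.5 + 10.792 = 80.29 dB SPL.

80.3 dB SPL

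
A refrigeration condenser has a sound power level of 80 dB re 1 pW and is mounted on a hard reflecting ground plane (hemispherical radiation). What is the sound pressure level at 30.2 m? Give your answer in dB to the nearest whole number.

The power spreads over a hemisphere of area 2π·r², so L_p = L_w − 10·log₁₀(2π·r²).
2π·r² = 5731 m², 10·log₁₀ of that is 37.582 dB.
L_p = 80 − 37.582 = 42.42 dB.

42 dB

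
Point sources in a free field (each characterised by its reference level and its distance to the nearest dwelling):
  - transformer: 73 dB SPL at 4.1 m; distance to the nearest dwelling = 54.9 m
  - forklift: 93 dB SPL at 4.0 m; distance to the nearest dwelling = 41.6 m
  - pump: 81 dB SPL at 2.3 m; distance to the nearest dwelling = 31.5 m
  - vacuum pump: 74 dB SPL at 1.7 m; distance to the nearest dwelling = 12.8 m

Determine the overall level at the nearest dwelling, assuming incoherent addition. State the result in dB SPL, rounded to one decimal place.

Apply inverse-square spreading to bring every level to the receiver, then sum 10^(L/10).
transformer: 73 − 20·log₁₀(54.9/4.1) = 73 − 22.54 = 50.46 dB SPL.
forklift: 93 − 20·log₁₀(41.6/4.0) = 93 − 20.34 = 72.66 dB SPL.
pump: 81 − 20·log₁₀(31.5/2.3) = 81 − 22.73 = 58.27 dB SPL.
vacuum pump: 74 − 20·log₁₀(12.8/1.7) = 74 − 17.54 = 56.46 dB SPL.
Σ 10^(L/10) = 1.967e+07 → L_total = 10·log₁₀(1.967e+07) = 72.94 dB SPL.

72.9 dB SPL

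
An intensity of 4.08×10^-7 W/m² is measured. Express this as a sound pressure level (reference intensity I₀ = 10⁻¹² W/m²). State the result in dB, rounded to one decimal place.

56.1 dB

Dividing by I₀ shifts the exponent by 12: I/I₀ = 4.08×10^5.
L = 10·(0.6107 + 5) = 56.11 dB.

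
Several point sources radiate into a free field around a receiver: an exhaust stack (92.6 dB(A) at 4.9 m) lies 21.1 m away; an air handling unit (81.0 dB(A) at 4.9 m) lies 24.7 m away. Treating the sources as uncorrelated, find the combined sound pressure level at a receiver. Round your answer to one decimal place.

First find each source's level at the receiver (point-source: −20·log₁₀(r/r_ref)), then combine on an intensity basis.
exhaust stack: 92.6 − 20·log₁₀(21.1/4.9) = 92.6 − 12.68 = 79.92 dB(A).
air handling unit: 81.0 − 20·log₁₀(24.7/4.9) = 81.0 − 14.05 = 66.95 dB(A).
Σ 10^(L/10) = 1.031e+08 → L_total = 10·log₁₀(1.031e+08) = 80.13 dB(A).

80.1 dB(A)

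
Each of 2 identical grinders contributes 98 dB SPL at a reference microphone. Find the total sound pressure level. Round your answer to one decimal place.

With 2 equal, uncorrelated contributions the intensity is 2× that of one unit, giving a rise of 10·log₁₀ 2.
L_total = 98 + 10·log₁₀(2) = 98 + 3.010 = 101.01 dB SPL.

101.0 dB SPL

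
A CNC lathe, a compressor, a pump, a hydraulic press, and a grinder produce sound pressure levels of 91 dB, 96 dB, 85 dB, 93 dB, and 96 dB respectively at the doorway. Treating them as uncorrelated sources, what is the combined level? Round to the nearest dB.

101 dB

Incoherent sources combine by intensity addition: L_total = 10·log₁₀(Σ 10^(L_i/10)).
Σ 10^(L/10) = 10^(91/10) + 10^(96/10) + 10^(85/10) + 10^(93/10) + 10^(96/10) = 1.153e+10.
L_total = 10·log₁₀(1.153e+10) = 100.62 dB.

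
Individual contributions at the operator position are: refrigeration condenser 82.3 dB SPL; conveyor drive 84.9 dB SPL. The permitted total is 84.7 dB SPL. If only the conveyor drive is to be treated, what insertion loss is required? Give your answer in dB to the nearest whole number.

Everything except the conveyor drive sums to 10^(82.3/10) = 1.698e+08 in linear terms, 82.30 dB SPL.
The limit corresponds to 10^(84.7/10) = 2.951e+08; subtracting the fixed part leaves 1.253e+08 for the conveyor drive, i.e. 80.98 dB SPL.
So the conveyor drive must be reduced from 84.9 to 80.98 dB SPL: IL = 3.92 dB.

4 dB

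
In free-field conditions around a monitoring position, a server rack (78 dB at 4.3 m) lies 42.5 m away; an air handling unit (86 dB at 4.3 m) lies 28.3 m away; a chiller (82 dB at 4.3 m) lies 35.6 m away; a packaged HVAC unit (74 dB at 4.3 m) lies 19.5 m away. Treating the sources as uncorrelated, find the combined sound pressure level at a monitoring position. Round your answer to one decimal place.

Apply inverse-square spreading to bring every level to the receiver, then sum 10^(L/10).
server rack: 78 − 20·log₁₀(42.5/4.3) = 78 − 19.90 = 58.10 dB.
air handling unit: 86 − 20·log₁₀(28.3/4.3) = 86 − 16.37 = 69.63 dB.
chiller: 82 − 20·log₁₀(35.6/4.3) = 82 − 18.36 = 63.64 dB.
packaged HVAC unit: 74 − 20·log₁₀(19.5/4.3) = 74 − 13.13 = 60.87 dB.
Σ 10^(L/10) = 1.337e+07 → L_total = 10·log₁₀(1.337e+07) = 71.26 dB.

71.3 dB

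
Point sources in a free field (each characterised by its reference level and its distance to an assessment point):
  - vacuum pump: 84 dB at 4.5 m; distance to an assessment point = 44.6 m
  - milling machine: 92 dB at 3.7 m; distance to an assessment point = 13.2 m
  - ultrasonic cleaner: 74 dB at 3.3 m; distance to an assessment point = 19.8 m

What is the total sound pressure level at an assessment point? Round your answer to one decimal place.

81.1 dB

Apply inverse-square spreading to bring every level to the receiver, then sum 10^(L/10).
vacuum pump: 84 − 20·log₁₀(44.6/4.5) = 84 − 19.92 = 64.08 dB.
milling machine: 92 − 20·log₁₀(13.2/3.7) = 92 − 11.05 = 80.95 dB.
ultrasonic cleaner: 74 − 20·log₁₀(19.8/3.3) = 74 − 15.56 = 58.44 dB.
Σ 10^(L/10) = 1.278e+08 → L_total = 10·log₁₀(1.278e+08) = 81.06 dB.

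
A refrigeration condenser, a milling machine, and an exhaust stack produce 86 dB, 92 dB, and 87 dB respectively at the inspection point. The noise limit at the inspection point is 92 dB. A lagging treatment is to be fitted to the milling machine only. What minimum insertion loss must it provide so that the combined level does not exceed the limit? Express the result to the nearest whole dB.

4 dB

Everything except the milling machine sums to 10^(86/10) + 10^(87/10) = 8.993e+08 in linear terms, 89.54 dB.
To meet 92 dB overall, the treated milling machine may contribute at most 10^(92/10) − 8.993e+08 = 6.856e+08, i.e. 88.36 dB.
Required insertion loss = 92 − 88.36 = 3.64 dB.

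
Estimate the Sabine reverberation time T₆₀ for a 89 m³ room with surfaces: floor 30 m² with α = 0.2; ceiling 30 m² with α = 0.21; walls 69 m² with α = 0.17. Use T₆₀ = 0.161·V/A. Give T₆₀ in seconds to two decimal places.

0.60 s

Summing Sᵢαᵢ: 30·0.2 + 30·0.21 + 69·0.17 = 24.03 m².
T₆₀ = 0.161 × 89 / 24.03 = 0.596 s.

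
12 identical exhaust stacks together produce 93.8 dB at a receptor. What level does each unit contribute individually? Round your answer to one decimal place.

Dividing the total intensity by 12 lowers the level by 10·log₁₀ 12 = 10.792 dB: L₁ = 93.8 − 10.792.

83.0 dB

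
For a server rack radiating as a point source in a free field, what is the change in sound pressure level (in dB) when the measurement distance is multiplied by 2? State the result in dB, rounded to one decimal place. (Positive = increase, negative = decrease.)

-6.0 dB

With spherical spreading the level changes by −20·log₁₀(r₂/r₁).
ΔL = −20·log₁₀(2) = -6.02 dB.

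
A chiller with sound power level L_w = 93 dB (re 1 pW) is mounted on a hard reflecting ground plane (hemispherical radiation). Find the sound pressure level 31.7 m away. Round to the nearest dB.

Free-field hemispherical radiation: L_p = L_w − 10·log₁₀(2π·r²), r = 31.7 m.
2π·r² = 6314 m², 10·log₁₀ of that is 38.003 dB.
L_p = 93 − 38.003 = 55.00 dB.

55 dB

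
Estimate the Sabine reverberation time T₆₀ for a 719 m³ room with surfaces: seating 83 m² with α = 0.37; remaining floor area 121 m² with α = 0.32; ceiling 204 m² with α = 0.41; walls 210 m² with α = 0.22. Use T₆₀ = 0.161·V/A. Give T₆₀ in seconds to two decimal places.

0.58 s

Total absorption A = 83·0.37 + 121·0.32 + 204·0.41 + 210·0.22 = 199.27 m² sabins.
T₆₀ = 0.161·V/A = 0.161·719/199.27 = 0.581 s.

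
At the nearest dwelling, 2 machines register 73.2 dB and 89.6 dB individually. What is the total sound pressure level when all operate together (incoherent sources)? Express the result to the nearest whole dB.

For uncorrelated sources the intensities add, so convert each level to linear form, sum, and take 10·log₁₀ of the total.
Σ 10^(L/10) = 10^(73.2/10) + 10^(89.6/10) = 9.329e+08.
L_total = 10·log₁₀(9.329e+08) = 89.70 dB.

90 dB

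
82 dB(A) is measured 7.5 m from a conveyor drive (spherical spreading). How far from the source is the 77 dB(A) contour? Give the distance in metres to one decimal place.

13.3 m

Point-source spreading drops the level by 20·log₁₀(r₂/r₁); inverting, r₂/r₁ = 10^(ΔL/20).
r₂ = 7.5·10^((82−77)/20) = 7.5·10^(5.0/20) = 13.34 m.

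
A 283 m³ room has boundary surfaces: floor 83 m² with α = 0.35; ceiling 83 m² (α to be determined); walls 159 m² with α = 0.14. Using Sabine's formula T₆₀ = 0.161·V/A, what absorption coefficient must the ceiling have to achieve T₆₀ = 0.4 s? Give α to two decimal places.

0.75

A = 0.161·V/T₆₀ = 0.161·283/0.4 = 113.91 m² sabins.
Absorption from the other surfaces = 83·0.35 + 159·0.14 = 51.31 m², so the ceiling must supply 62.60 m² over 83 m².
α = 62.60/83 = 0.754.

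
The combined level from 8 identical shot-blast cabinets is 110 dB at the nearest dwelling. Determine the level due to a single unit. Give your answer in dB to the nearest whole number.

101 dB

8 equal contributions raise the level by 10·log₁₀ 8 = 9.031 dB, so each unit alone gives 110 − 9.031.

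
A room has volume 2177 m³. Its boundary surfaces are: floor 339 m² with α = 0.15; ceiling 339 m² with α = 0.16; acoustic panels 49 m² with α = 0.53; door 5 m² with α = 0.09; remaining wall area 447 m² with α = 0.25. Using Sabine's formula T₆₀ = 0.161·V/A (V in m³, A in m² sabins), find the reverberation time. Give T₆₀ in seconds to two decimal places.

1.44 s

A = Σ Sᵢαᵢ = 339·0.15 + 339·0.16 + 49·0.53 + 5·0.09 + 447·0.25 = 243.26 m².
T₆₀ = 0.161·V/A = 0.161·2177/243.26 = 1.441 s.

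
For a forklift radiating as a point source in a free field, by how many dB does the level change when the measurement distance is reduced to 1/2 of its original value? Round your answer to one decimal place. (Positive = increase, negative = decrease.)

With spherical spreading the level changes by −20·log₁₀(r₂/r₁).
ΔL = −20·log₁₀(0.5) = +6.02 dB.

+6.0 dB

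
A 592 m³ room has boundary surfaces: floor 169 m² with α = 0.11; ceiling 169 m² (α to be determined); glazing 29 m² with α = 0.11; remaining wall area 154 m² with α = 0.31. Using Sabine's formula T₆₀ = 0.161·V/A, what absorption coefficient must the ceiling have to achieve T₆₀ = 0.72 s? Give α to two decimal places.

0.37

A = 0.161·V/T₆₀ = 0.161·592/0.72 = 132.38 m² sabins.
Absorption from the other surfaces = 169·0.11 + 29·0.11 + 154·0.31 = 69.52 m², so the ceiling must supply 62.86 m² over 169 m².
α = 62.86/169 = 0.372.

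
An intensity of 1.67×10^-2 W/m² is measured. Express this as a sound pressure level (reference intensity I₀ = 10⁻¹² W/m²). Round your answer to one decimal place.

L = 10·log₁₀(I/I₀) = 10·log₁₀(1.67×10^-2/10⁻¹²) = 10·log₁₀(1.67×10^10).
L = 10·(0.2227 + 10) = 102.23 dB.

102.2 dB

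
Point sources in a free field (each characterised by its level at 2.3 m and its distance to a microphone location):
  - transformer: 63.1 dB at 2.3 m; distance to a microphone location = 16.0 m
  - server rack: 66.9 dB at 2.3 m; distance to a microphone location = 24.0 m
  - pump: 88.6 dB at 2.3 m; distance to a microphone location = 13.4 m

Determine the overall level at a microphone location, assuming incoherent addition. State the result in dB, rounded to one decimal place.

73.3 dB

Propagate each source to the receiver with L = L_ref − 20·log₁₀(r/r_ref), then add intensities.
transformer: 63.1 − 20·log₁₀(16.0/2.3) = 63.1 − 16.85 = 46.25 dB.
server rack: 66.9 − 20·log₁₀(24.0/2.3) = 66.9 − 20.37 = 46.53 dB.
pump: 88.6 − 20·log₁₀(13.4/2.3) = 88.6 − 15.31 = 73.29 dB.
Σ 10^(L/10) = 2.143e+07 → L_total = 10·log₁₀(2.143e+07) = 73.31 dB.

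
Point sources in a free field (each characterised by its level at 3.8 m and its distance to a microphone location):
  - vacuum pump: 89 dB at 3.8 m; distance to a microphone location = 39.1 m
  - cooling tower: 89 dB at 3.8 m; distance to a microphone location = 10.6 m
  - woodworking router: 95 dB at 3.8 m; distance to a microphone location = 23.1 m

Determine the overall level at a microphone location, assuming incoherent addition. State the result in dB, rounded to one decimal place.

Apply inverse-square spreading to bring every level to the receiver, then sum 10^(L/10).
vacuum pump: 89 − 20·log₁₀(39.1/3.8) = 89 − 20.25 = 68.75 dB.
cooling tower: 89 − 20·log₁₀(10.6/3.8) = 89 − 8.91 = 80.09 dB.
woodworking router: 95 − 20·log₁₀(23.1/3.8) = 95 − 15.68 = 79.32 dB.
Σ 10^(L/10) = 1.952e+08 → L_total = 10·log₁₀(1.952e+08) = 82.90 dB.

82.9 dB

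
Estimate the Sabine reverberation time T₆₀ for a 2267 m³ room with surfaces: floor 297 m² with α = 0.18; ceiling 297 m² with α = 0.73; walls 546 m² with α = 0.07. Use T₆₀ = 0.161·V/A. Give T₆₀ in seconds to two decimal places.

Summing Sᵢαᵢ: 297·0.18 + 297·0.73 + 546·0.07 = 308.49 m².
T₆₀ = 0.161·V/A = 0.161·2267/308.49 = 1.183 s.

1.18 s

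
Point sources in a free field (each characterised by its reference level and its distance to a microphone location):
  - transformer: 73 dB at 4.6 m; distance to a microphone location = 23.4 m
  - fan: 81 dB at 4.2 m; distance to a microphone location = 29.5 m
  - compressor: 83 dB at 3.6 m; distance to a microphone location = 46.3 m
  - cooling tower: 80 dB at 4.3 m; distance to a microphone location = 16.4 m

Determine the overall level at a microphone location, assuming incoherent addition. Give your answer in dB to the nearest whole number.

71 dB

Propagate each source to the receiver with L = L_ref − 20·log₁₀(r/r_ref), then add intensities.
transformer: 73 − 20·log₁₀(23.4/4.6) = 73 − 14.13 = 58.87 dB.
fan: 81 − 20·log₁₀(29.5/4.2) = 81 − 16.93 = 64.07 dB.
compressor: 83 − 20·log₁₀(46.3/3.6) = 83 − 22.19 = 60.81 dB.
cooling tower: 80 − 20·log₁₀(16.4/4.3) = 80 − 11.63 = 68.37 dB.
Σ 10^(L/10) = 1.140e+07 → L_total = 10·log₁₀(1.140e+07) = 70.57 dB.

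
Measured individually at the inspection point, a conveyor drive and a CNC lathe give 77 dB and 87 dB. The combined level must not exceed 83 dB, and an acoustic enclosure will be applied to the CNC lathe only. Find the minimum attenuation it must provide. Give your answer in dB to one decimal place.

5.3 dB

Everything except the CNC lathe sums to 10^(77/10) = 5.012e+07 in linear terms, 77.00 dB.
The limit corresponds to 10^(83/10) = 1.995e+08; subtracting the fixed part leaves 1.494e+08 for the CNC lathe, i.e. 81.74 dB.
Required insertion loss = 87 − 81.74 = 5.26 dB.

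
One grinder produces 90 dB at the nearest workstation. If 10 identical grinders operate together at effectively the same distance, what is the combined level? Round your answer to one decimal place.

With 10 equal, uncorrelated contributions the intensity is 10× that of one unit, giving a rise of 10·log₁₀ 10.
L_total = 90 + 10·log₁₀(10) = 90 + 10.000 = 100.00 dB.

100.0 dB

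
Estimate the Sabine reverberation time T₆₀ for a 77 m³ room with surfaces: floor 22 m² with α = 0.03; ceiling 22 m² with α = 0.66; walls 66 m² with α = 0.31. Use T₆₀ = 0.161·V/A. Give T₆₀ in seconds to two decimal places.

0.35 s

A = Σ Sᵢαᵢ = 22·0.03 + 22·0.66 + 66·0.31 = 35.64 m².
T₆₀ = 0.161 × 77 / 35.64 = 0.348 s.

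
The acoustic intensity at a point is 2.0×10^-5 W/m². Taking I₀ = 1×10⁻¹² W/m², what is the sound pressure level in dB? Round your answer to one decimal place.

73.0 dB

L = 10·log₁₀(I/I₀) = 10·log₁₀(2.0×10^-5/10⁻¹²) = 10·log₁₀(2.0×10^7).
L = 10·(0.3010 + 7) = 73.01 dB.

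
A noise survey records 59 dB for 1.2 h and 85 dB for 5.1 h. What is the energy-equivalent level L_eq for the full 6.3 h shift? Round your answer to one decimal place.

Weight each interval's intensity by its duration and average over T = 6.3 h:
Σ tᵢ·10^(Lᵢ/10) = 1.2·10^(59/10) + 5.1·10^(85/10) = 1.614e+09.
L_eq = 10·log₁₀(1.614e+09/6.3) = 84.08 dB.

84.1 dB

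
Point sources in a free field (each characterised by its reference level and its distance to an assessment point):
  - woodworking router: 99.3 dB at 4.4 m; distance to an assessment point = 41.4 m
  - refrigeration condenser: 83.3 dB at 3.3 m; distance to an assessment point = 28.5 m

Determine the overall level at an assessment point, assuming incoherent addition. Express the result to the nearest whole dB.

First find each source's level at the receiver (point-source: −20·log₁₀(r/r_ref)), then combine on an intensity basis.
woodworking router: 99.3 − 20·log₁₀(41.4/4.4) = 99.3 − 19.47 = 79.83 dB.
refrigeration condenser: 83.3 − 20·log₁₀(28.5/3.3) = 83.3 − 18.73 = 64.57 dB.
Σ 10^(L/10) = 9.901e+07 → L_total = 10·log₁₀(9.901e+07) = 79.96 dB.

80 dB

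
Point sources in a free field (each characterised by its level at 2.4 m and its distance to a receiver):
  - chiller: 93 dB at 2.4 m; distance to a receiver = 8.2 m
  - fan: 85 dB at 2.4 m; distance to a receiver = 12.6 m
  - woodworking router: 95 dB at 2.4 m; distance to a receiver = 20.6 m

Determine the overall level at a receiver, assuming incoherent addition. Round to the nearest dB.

84 dB

First find each source's level at the receiver (point-source: −20·log₁₀(r/r_ref)), then combine on an intensity basis.
chiller: 93 − 20·log₁₀(8.2/2.4) = 93 − 10.67 = 82.33 dB.
fan: 85 − 20·log₁₀(12.6/2.4) = 85 − 14.40 = 70.60 dB.
woodworking router: 95 − 20·log₁₀(20.6/2.4) = 95 − 18.67 = 76.33 dB.
Σ 10^(L/10) = 2.253e+08 → L_total = 10·log₁₀(2.253e+08) = 83.53 dB.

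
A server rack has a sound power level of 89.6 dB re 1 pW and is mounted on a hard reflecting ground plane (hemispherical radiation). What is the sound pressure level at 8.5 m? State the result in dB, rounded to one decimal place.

Free-field hemispherical radiation: L_p = L_w − 10·log₁₀(2π·r²), r = 8.5 m.
2π·r² = 454 m², 10·log₁₀ of that is 26.570 dB.
L_p = 89.6 − 26.570 = 63.03 dB.

63.0 dB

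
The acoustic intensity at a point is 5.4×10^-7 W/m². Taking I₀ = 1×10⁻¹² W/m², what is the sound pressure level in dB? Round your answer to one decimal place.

57.3 dB

Dividing by I₀ shifts the exponent by 12: I/I₀ = 5.4×10^5.
L = 10·(0.7324 + 5) = 57.32 dB.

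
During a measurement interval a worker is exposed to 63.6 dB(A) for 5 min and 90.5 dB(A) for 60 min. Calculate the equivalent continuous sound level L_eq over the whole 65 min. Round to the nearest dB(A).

Weight each interval's intensity by its duration and average over T = 65 min:
Σ tᵢ·10^(Lᵢ/10) = 5·10^(63.6/10) + 60·10^(90.5/10) = 6.733e+10.
L_eq = 10·log₁₀(6.733e+10/65) = 90.15 dB(A).

90 dB(A)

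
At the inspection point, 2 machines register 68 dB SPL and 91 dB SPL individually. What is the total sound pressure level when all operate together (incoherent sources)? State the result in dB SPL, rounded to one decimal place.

Incoherent sources combine by intensity addition: L_total = 10·log₁₀(Σ 10^(L_i/10)).
Σ 10^(L/10) = 10^(68/10) + 10^(91/10) = 1.265e+09.
L_total = 10·log₁₀(1.265e+09) = 91.02 dB SPL.

91.0 dB SPL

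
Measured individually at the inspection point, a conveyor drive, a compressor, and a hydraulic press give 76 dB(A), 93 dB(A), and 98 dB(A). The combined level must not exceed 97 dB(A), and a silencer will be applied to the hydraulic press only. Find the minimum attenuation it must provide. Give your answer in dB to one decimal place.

3.3 dB

Everything except the hydraulic press sums to 10^(76/10) + 10^(93/10) = 2.035e+09 in linear terms, 93.09 dB(A).
The limit corresponds to 10^(97/10) = 5.012e+09; subtracting the fixed part leaves 2.977e+09 for the hydraulic press, i.e. 94.74 dB(A).
So the hydraulic press must be reduced from 98 to 94.74 dB(A): IL = 3.26 dB.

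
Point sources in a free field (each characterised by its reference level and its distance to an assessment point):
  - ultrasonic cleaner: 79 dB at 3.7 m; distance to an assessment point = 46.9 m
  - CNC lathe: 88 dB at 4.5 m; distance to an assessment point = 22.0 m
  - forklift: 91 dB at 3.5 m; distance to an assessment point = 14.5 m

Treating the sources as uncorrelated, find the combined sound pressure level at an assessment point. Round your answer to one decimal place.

80.0 dB

Apply inverse-square spreading to bring every level to the receiver, then sum 10^(L/10).
ultrasonic cleaner: 79 − 20·log₁₀(46.9/3.7) = 79 − 22.06 = 56.94 dB.
CNC lathe: 88 − 20·log₁₀(22.0/4.5) = 88 − 13.78 = 74.22 dB.
forklift: 91 − 20·log₁₀(14.5/3.5) = 91 − 12.35 = 78.65 dB.
Σ 10^(L/10) = 1.002e+08 → L_total = 10·log₁₀(1.002e+08) = 80.01 dB.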